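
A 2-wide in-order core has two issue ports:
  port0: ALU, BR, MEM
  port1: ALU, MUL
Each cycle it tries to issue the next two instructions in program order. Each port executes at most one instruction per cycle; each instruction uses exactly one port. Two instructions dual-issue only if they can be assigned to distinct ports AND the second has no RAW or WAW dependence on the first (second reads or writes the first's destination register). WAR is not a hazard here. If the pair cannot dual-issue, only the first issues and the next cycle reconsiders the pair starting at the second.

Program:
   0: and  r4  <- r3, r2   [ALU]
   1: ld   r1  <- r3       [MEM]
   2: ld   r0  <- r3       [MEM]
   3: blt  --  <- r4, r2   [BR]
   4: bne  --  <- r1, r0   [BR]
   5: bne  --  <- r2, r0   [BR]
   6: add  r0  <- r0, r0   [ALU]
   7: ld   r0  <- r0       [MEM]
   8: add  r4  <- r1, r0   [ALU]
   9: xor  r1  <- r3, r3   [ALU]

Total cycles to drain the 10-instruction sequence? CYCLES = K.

CYCLES = 7

  cy0 -> i0,i1 (and ld) 2-wide
  cy1 -> i2 (ld) no-port MEM/BR
  cy2 -> i3 (blt) no-port BR/BR
  cy3 -> i4 (bne) no-port BR/BR
  cy4 -> i5,i6 (bne add) 2-wide
  cy5 -> i7 (ld) RAW r0
  cy6 -> i8,i9 (add xor) 2-wide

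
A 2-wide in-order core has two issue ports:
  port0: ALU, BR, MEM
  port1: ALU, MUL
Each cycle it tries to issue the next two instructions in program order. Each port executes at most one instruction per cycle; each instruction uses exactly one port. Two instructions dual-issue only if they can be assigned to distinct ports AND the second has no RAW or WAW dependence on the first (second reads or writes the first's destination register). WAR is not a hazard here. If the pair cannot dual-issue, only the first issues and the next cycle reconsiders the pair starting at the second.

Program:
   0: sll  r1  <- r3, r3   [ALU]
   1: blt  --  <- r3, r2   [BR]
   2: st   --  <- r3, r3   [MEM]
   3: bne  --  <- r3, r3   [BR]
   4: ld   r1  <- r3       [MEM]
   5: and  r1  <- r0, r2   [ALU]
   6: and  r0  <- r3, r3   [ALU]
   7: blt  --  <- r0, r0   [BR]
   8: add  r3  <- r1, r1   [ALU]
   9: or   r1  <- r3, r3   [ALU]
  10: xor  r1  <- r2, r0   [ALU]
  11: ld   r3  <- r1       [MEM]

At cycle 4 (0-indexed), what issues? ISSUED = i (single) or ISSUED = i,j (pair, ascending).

ISSUED = 5,6

#0 head=0: sll.ALU+blt.BR i0+i1 dual
#1 head=2: st.MEM i2 no-port MEM/BR
#2 head=3: bne.BR i3 no-port BR/MEM
#3 head=4: ld.MEM i4 WAW r1
#4 head=5: and.ALU+and.ALU i5+i6 dual
#5 head=7: blt.BR+add.ALU i7+i8 dual
#6 head=9: or.ALU i9 WAW r1
#7 head=10: xor.ALU i10 RAW r1
#8 head=11: ld.MEM i11 tail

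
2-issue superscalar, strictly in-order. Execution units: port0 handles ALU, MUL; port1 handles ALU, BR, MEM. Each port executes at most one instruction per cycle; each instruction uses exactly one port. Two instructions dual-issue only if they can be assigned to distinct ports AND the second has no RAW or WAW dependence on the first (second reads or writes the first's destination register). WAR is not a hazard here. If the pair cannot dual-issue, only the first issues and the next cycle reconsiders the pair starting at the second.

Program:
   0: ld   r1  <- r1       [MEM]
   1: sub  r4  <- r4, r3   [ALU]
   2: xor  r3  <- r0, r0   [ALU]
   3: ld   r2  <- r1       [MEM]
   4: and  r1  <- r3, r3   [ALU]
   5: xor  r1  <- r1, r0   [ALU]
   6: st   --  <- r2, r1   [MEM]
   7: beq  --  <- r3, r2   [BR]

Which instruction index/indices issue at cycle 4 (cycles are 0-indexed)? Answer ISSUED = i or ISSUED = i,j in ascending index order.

  cy0 -> i0,i1 (ld+sub) dual
  cy1 -> i2,i3 (xor+ld) dual
  cy2 -> i4 (and) RAW+WAW r1
  cy3 -> i5 (xor) RAW r1
  cy4 -> i6 (st) no-port MEM/BR
  cy5 -> i7 (beq) tail

ISSUED = 6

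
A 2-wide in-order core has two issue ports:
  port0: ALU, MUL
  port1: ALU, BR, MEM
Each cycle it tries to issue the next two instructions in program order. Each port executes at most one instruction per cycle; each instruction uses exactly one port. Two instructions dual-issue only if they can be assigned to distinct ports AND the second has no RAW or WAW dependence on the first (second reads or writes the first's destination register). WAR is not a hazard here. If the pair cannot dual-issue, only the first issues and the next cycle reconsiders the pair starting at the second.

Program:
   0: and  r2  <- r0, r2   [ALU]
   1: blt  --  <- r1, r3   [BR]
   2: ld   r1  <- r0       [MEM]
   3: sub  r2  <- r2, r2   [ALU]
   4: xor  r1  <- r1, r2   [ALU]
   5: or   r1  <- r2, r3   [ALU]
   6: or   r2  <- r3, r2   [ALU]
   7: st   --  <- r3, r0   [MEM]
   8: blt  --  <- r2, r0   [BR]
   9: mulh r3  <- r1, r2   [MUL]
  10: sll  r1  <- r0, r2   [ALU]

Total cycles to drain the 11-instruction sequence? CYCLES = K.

t=0 i0,i1:and+blt ; 2-wide
t=1 i2,i3:ld+sub ; 2-wide
t=2 i4:xor ; WAW r1
t=3 i5,i6:or+or ; 2-wide
t=4 i7:st ; no-port MEM/BR
t=5 i8,i9:blt+mulh ; 2-wide
t=6 i10:sll ; tail

CYCLES = 7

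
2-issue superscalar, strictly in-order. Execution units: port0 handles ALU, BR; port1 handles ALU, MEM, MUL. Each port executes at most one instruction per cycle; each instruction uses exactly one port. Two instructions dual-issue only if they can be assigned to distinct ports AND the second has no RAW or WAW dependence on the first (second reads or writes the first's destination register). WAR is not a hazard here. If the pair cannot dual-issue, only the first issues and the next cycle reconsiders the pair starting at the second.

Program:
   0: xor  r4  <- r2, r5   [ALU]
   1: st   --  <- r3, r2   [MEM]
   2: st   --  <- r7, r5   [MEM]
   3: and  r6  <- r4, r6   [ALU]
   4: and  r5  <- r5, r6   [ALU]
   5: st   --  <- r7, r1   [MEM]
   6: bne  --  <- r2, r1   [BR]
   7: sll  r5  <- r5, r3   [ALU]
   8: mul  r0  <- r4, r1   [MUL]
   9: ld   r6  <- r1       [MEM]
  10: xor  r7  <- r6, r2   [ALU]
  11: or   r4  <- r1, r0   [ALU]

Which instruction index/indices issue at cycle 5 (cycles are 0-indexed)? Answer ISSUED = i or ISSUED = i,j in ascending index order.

#0 head=0: xor.ALU/st.MEM i0,i1 pair
#1 head=2: st.MEM/and.ALU i2,i3 pair
#2 head=4: and.ALU/st.MEM i4,i5 pair
#3 head=6: bne.BR/sll.ALU i6,i7 pair
#4 head=8: mul.MUL i8 no-port MUL/MEM
#5 head=9: ld.MEM i9 RAW r6
#6 head=10: xor.ALU/or.ALU i10,i11 pair

ISSUED = 9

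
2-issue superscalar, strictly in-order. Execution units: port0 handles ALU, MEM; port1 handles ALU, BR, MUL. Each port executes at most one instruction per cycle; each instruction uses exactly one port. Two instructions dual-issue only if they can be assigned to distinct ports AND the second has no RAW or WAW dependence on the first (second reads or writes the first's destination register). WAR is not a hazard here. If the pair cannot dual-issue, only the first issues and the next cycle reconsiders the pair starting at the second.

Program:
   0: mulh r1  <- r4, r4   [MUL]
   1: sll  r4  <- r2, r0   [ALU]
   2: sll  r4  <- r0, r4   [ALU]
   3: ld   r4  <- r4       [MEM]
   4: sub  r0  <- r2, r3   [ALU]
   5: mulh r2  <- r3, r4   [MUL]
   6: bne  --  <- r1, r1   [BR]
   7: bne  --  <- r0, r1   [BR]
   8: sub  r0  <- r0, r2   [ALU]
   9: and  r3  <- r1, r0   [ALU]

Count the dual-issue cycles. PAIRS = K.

PAIRS = 3

[0] i0/i1  mulh/sll  -- pair
[1] i2  sll  -- RAW+WAW r4
[2] i3/i4  ld/sub  -- pair
[3] i5  mulh  -- no-port MUL/BR
[4] i6  bne  -- no-port BR/BR
[5] i7/i8  bne/sub  -- pair
[6] i9  and  -- tail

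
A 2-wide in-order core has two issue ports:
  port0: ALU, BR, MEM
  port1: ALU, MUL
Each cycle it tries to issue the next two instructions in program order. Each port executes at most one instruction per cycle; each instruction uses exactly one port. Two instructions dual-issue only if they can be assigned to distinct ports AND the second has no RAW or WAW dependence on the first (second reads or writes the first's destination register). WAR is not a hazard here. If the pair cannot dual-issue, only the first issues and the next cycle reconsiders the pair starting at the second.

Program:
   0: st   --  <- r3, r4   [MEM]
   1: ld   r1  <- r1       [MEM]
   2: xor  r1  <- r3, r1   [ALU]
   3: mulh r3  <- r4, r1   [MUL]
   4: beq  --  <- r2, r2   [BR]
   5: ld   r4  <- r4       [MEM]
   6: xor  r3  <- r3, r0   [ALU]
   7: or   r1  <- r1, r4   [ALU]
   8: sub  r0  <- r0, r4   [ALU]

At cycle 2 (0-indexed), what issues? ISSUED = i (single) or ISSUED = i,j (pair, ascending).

ISSUED = 2

c0: i0 st.MEM  no-port MEM/MEM
c1: i1 ld.MEM  RAW+WAW r1
c2: i2 xor.ALU  RAW r1
c3: i3/i4 mulh.MUL/beq.BR  pair
c4: i5/i6 ld.MEM/xor.ALU  pair
c5: i7/i8 or.ALU/sub.ALU  pair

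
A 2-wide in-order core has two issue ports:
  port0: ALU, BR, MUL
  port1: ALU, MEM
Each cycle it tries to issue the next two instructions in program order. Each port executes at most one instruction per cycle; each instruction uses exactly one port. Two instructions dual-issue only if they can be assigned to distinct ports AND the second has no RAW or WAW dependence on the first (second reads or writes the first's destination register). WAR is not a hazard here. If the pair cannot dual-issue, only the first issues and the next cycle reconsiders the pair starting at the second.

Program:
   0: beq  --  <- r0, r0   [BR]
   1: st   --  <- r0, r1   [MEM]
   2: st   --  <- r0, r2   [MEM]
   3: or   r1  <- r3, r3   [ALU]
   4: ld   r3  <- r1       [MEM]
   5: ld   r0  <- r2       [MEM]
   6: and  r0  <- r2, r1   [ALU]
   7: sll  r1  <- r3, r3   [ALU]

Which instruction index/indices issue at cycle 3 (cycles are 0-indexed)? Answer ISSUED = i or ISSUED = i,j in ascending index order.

c0: i0+i1 beq st  dual
c1: i2+i3 st or  dual
c2: i4 ld  no-port MEM/MEM
c3: i5 ld  WAW r0
c4: i6+i7 and sll  dual

ISSUED = 5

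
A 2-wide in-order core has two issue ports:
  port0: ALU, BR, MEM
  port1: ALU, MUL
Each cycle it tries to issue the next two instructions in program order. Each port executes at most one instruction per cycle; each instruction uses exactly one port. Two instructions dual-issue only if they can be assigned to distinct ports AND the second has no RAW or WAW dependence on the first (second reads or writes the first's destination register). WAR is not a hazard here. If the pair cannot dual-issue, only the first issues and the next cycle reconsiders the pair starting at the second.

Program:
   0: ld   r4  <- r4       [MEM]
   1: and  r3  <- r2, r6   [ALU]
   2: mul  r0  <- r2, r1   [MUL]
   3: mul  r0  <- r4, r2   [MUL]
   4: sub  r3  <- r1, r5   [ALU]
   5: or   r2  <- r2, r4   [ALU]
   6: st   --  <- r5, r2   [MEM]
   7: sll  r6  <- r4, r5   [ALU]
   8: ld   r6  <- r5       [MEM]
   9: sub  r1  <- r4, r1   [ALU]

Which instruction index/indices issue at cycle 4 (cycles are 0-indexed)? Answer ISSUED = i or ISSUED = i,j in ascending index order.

ISSUED = 6,7

#0 head=0: ld.MEM+and.ALU i0&i1 2-wide
#1 head=2: mul.MUL i2 no-port MUL/MUL
#2 head=3: mul.MUL+sub.ALU i3&i4 2-wide
#3 head=5: or.ALU i5 RAW r2
#4 head=6: st.MEM+sll.ALU i6&i7 2-wide
#5 head=8: ld.MEM+sub.ALU i8&i9 2-wide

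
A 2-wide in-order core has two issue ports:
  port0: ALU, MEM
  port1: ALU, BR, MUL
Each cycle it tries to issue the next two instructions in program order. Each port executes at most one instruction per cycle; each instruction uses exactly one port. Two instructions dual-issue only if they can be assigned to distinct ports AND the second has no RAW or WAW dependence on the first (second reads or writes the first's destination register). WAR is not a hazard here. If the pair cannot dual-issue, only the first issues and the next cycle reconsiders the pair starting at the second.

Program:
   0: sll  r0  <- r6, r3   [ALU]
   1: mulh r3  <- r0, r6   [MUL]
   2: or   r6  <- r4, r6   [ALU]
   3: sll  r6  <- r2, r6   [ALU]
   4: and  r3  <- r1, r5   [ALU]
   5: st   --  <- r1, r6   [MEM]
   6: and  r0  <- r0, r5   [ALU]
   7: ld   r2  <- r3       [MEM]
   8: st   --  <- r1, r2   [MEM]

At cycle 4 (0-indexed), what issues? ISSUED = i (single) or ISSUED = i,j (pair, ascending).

0. sll.ALU @i0  | RAW r0
1. mulh.MUL or.ALU @i1/i2  | 2-wide
2. sll.ALU and.ALU @i3/i4  | 2-wide
3. st.MEM and.ALU @i5/i6  | 2-wide
4. ld.MEM @i7  | no-port MEM/MEM
5. st.MEM @i8  | tail

ISSUED = 7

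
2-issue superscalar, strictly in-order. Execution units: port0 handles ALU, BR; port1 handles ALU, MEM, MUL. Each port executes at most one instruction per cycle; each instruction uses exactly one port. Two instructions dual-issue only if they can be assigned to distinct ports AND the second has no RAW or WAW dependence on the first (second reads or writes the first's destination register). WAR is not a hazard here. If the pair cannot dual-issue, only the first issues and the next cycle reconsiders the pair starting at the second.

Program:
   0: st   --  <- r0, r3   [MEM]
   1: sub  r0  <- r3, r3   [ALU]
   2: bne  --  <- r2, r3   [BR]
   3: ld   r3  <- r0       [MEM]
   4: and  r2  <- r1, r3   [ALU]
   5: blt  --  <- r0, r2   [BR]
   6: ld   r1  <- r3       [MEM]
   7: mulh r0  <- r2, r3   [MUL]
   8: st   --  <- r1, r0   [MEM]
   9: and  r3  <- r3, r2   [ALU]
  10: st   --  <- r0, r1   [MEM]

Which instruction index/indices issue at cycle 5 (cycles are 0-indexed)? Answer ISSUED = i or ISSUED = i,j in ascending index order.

ISSUED = 8,9

  cy0 -> i0+i1 (st.MEM+sub.ALU) 2-wide
  cy1 -> i2+i3 (bne.BR+ld.MEM) 2-wide
  cy2 -> i4 (and.ALU) RAW r2
  cy3 -> i5+i6 (blt.BR+ld.MEM) 2-wide
  cy4 -> i7 (mulh.MUL) no-port MUL/MEM
  cy5 -> i8+i9 (st.MEM+and.ALU) 2-wide
  cy6 -> i10 (st.MEM) tail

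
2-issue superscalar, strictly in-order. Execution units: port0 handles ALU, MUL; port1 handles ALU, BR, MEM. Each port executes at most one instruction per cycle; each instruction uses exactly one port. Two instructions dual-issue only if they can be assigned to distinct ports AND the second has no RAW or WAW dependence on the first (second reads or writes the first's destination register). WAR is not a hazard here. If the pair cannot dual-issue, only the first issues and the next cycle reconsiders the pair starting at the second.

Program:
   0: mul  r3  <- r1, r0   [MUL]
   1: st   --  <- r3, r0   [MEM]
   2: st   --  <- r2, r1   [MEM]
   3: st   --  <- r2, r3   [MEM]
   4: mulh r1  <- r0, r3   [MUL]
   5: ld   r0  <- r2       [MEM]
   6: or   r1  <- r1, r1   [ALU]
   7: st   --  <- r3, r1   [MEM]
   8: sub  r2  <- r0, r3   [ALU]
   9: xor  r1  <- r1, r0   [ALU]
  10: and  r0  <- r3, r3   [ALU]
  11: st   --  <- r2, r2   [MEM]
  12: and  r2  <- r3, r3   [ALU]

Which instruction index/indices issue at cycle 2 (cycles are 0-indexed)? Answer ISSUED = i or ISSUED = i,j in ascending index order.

t=0 i0:mul.MUL ; RAW r3
t=1 i1:st.MEM ; no-port MEM/MEM
t=2 i2:st.MEM ; no-port MEM/MEM
t=3 i3,i4:st.MEM;mulh.MUL ; pair
t=4 i5,i6:ld.MEM;or.ALU ; pair
t=5 i7,i8:st.MEM;sub.ALU ; pair
t=6 i9,i10:xor.ALU;and.ALU ; pair
t=7 i11,i12:st.MEM;and.ALU ; pair

ISSUED = 2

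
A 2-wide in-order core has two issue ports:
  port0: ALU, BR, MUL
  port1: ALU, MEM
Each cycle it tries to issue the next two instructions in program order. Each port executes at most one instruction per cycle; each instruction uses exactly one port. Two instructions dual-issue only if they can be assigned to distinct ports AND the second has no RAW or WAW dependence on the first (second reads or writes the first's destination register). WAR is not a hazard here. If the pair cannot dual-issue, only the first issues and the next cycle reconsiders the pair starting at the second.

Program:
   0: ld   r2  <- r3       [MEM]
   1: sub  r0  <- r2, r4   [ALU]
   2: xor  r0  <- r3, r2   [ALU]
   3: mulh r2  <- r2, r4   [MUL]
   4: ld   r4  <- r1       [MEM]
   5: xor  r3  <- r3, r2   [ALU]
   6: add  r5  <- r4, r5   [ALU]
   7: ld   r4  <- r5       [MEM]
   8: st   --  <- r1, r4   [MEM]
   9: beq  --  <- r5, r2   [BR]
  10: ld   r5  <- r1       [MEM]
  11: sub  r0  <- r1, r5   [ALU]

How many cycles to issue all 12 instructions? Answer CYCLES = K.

[0] i0  ld.MEM  -- RAW r2
[1] i1  sub.ALU  -- WAW r0
[2] i2+i3  xor.ALU/mulh.MUL  -- 2-wide
[3] i4+i5  ld.MEM/xor.ALU  -- 2-wide
[4] i6  add.ALU  -- RAW r5
[5] i7  ld.MEM  -- no-port MEM/MEM
[6] i8+i9  st.MEM/beq.BR  -- 2-wide
[7] i10  ld.MEM  -- RAW r5
[8] i11  sub.ALU  -- tail

CYCLES = 9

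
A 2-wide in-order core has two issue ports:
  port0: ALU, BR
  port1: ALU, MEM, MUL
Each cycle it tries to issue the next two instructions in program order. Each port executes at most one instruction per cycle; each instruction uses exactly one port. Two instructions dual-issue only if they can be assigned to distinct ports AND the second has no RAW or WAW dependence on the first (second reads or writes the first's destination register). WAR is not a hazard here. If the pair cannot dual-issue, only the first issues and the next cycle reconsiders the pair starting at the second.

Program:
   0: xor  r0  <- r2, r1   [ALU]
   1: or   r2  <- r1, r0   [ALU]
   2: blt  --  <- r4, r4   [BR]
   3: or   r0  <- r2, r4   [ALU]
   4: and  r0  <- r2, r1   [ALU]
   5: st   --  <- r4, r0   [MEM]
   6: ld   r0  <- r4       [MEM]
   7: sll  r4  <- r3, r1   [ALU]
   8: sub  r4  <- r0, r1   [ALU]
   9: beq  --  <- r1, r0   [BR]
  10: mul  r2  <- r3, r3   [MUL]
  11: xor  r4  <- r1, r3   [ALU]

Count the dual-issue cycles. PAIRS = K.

PAIRS = 4

t=0 i0:xor.ALU ; RAW r0
t=1 i1,i2:or.ALU blt.BR ; dual
t=2 i3:or.ALU ; WAW r0
t=3 i4:and.ALU ; RAW r0
t=4 i5:st.MEM ; no-port MEM/MEM
t=5 i6,i7:ld.MEM sll.ALU ; dual
t=6 i8,i9:sub.ALU beq.BR ; dual
t=7 i10,i11:mul.MUL xor.ALU ; dual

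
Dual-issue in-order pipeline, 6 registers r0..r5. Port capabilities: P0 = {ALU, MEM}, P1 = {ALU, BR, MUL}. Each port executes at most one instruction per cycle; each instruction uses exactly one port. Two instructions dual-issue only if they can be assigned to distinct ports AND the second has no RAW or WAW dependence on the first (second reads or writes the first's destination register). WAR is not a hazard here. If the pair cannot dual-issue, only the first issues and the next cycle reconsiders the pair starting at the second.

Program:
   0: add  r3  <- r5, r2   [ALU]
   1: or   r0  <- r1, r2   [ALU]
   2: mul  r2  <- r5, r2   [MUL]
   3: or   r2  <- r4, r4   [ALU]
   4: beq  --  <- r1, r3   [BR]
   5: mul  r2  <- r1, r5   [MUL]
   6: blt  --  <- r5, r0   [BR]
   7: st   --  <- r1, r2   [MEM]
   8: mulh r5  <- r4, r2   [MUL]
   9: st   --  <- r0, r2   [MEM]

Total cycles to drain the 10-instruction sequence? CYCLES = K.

t=0 i0/i1:add.ALU+or.ALU ; pair
t=1 i2:mul.MUL ; WAW r2
t=2 i3/i4:or.ALU+beq.BR ; pair
t=3 i5:mul.MUL ; no-port MUL/BR
t=4 i6/i7:blt.BR+st.MEM ; pair
t=5 i8/i9:mulh.MUL+st.MEM ; pair

CYCLES = 6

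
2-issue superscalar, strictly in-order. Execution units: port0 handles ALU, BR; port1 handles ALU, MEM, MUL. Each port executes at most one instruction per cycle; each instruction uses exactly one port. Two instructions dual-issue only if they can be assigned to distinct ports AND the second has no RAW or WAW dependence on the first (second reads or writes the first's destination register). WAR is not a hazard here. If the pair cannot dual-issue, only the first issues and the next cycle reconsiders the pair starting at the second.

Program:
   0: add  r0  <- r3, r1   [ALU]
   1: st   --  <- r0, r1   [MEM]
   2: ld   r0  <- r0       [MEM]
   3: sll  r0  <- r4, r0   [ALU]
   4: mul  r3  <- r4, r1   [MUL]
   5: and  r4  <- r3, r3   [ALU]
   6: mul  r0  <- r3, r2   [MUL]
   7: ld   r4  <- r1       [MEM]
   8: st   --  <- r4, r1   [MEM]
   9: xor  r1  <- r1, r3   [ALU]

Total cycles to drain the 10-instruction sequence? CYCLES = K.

CYCLES = 7

#0 head=0: add i0 RAW r0
#1 head=1: st i1 no-port MEM/MEM
#2 head=2: ld i2 RAW+WAW r0
#3 head=3: sll+mul i3&i4 2-wide
#4 head=5: and+mul i5&i6 2-wide
#5 head=7: ld i7 no-port MEM/MEM
#6 head=8: st+xor i8&i9 2-wide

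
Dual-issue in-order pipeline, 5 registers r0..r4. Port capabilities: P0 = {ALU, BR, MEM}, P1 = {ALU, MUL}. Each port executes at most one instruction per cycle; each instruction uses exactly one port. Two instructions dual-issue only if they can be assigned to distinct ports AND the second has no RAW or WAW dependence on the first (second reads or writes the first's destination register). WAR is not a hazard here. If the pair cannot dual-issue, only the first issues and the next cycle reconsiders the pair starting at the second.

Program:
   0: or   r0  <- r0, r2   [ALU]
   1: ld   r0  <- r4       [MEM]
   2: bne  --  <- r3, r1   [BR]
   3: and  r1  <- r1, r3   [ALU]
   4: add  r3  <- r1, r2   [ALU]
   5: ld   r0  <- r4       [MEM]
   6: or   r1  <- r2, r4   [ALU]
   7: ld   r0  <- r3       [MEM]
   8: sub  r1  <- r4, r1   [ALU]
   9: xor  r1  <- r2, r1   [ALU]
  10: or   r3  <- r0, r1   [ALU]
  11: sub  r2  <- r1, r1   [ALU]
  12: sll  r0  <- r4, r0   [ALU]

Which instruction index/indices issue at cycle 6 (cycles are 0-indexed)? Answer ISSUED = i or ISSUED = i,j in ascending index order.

ISSUED = 9

[0] i0  or  -- WAW r0
[1] i1  ld  -- no-port MEM/BR
[2] i2&i3  bne+and  -- dual
[3] i4&i5  add+ld  -- dual
[4] i6&i7  or+ld  -- dual
[5] i8  sub  -- RAW+WAW r1
[6] i9  xor  -- RAW r1
[7] i10&i11  or+sub  -- dual
[8] i12  sll  -- tail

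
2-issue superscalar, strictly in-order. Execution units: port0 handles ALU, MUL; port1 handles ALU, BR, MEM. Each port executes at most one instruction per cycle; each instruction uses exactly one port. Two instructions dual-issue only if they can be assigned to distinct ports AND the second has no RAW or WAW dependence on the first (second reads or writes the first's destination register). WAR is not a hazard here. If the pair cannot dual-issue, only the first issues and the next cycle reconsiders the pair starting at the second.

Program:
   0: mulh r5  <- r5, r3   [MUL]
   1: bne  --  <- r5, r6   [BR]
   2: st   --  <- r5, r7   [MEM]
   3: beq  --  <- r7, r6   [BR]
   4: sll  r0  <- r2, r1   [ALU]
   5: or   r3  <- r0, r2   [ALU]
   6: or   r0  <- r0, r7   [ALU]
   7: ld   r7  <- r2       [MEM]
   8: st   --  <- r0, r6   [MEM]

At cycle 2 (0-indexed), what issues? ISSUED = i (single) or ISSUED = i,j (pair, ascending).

ISSUED = 2

  cy0 -> i0 (mulh) RAW r5
  cy1 -> i1 (bne) no-port BR/MEM
  cy2 -> i2 (st) no-port MEM/BR
  cy3 -> i3+i4 (beq;sll) dual
  cy4 -> i5+i6 (or;or) dual
  cy5 -> i7 (ld) no-port MEM/MEM
  cy6 -> i8 (st) tail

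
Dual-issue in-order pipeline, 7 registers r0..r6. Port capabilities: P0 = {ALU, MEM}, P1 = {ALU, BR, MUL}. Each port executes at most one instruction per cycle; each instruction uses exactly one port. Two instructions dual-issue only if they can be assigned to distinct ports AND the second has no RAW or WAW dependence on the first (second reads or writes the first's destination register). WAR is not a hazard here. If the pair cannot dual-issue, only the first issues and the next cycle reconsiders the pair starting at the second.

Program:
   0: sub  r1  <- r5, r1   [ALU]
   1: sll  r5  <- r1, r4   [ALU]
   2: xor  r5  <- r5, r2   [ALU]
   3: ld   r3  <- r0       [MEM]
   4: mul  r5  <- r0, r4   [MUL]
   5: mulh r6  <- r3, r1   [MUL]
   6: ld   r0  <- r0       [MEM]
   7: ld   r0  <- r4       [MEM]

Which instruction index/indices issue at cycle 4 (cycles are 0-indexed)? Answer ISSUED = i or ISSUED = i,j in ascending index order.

ISSUED = 5,6

#0 head=0: sub i0 RAW r1
#1 head=1: sll i1 RAW+WAW r5
#2 head=2: xor/ld i2,i3 2-wide
#3 head=4: mul i4 no-port MUL/MUL
#4 head=5: mulh/ld i5,i6 2-wide
#5 head=7: ld i7 tail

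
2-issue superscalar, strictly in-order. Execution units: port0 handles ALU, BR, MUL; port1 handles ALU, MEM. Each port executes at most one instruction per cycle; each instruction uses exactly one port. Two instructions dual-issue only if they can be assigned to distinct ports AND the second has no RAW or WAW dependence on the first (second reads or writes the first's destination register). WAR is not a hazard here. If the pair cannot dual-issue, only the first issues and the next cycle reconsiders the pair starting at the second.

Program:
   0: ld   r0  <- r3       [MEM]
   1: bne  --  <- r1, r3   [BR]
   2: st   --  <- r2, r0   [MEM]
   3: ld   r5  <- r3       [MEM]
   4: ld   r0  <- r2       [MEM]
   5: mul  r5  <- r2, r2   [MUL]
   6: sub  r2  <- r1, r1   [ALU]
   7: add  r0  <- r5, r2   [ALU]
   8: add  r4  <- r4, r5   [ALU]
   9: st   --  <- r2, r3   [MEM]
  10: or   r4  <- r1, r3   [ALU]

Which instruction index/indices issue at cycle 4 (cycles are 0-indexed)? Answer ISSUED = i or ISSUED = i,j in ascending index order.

ISSUED = 6

c0: i0,i1 ld.MEM bne.BR  pair
c1: i2 st.MEM  no-port MEM/MEM
c2: i3 ld.MEM  no-port MEM/MEM
c3: i4,i5 ld.MEM mul.MUL  pair
c4: i6 sub.ALU  RAW r2
c5: i7,i8 add.ALU add.ALU  pair
c6: i9,i10 st.MEM or.ALU  pair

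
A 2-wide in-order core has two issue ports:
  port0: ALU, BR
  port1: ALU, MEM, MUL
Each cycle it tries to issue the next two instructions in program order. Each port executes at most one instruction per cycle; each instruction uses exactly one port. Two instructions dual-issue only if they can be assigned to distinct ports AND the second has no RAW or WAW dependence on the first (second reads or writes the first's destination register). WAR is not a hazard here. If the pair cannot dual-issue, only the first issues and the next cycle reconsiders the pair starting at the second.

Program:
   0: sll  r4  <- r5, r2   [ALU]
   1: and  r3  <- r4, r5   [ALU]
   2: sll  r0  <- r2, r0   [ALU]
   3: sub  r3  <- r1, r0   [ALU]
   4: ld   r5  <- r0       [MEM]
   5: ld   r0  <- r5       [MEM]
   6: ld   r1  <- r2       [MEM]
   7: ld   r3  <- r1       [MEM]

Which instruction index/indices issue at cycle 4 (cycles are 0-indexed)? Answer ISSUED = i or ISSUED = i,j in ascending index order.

  cy0 -> i0 (sll) RAW r4
  cy1 -> i1,i2 (and/sll) dual
  cy2 -> i3,i4 (sub/ld) dual
  cy3 -> i5 (ld) no-port MEM/MEM
  cy4 -> i6 (ld) no-port MEM/MEM
  cy5 -> i7 (ld) tail

ISSUED = 6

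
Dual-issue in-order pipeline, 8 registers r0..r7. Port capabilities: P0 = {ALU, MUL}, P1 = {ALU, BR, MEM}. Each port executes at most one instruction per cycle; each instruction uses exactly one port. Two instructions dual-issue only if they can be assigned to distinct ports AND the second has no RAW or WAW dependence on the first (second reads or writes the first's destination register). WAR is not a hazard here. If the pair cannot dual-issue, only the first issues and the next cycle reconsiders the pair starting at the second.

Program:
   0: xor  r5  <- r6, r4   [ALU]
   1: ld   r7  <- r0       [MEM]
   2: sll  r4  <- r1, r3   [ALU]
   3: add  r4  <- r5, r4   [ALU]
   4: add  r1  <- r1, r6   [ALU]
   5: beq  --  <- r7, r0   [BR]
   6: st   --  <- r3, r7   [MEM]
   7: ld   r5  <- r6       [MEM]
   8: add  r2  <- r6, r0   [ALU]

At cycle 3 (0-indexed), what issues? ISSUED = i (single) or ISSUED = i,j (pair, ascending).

[0] i0&i1  xor+ld  -- pair
[1] i2  sll  -- RAW+WAW r4
[2] i3&i4  add+add  -- pair
[3] i5  beq  -- no-port BR/MEM
[4] i6  st  -- no-port MEM/MEM
[5] i7&i8  ld+add  -- pair

ISSUED = 5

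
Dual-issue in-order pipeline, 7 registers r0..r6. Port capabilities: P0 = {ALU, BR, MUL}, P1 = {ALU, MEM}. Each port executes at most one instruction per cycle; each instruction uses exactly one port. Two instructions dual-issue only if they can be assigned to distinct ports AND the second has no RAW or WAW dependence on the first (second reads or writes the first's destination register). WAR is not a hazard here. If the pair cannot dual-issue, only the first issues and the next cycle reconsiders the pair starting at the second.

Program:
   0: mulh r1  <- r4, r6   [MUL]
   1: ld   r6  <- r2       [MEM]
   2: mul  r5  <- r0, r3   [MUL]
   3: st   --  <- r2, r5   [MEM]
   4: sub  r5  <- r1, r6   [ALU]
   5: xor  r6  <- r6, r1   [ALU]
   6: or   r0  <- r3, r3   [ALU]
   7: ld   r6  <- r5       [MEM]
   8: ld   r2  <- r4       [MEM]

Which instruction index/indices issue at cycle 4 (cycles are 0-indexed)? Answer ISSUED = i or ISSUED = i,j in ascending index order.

ISSUED = 7

c0: i0/i1 mulh.MUL+ld.MEM  2-wide
c1: i2 mul.MUL  RAW r5
c2: i3/i4 st.MEM+sub.ALU  2-wide
c3: i5/i6 xor.ALU+or.ALU  2-wide
c4: i7 ld.MEM  no-port MEM/MEM
c5: i8 ld.MEM  tail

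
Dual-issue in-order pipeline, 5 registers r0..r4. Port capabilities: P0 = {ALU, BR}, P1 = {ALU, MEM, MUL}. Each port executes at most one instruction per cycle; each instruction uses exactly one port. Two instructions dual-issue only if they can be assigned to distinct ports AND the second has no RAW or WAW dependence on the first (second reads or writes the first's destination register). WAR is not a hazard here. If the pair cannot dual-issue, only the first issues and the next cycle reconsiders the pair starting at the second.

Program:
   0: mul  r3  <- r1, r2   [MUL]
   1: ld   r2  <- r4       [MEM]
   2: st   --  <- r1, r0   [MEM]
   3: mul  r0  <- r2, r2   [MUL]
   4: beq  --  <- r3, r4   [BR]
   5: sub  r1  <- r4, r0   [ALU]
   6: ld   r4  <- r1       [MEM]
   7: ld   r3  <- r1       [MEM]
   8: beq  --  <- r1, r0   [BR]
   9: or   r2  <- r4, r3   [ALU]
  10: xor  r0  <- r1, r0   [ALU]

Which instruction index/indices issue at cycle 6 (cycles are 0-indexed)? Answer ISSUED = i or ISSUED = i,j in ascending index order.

ISSUED = 7,8

[0] i0  mul.MUL  -- no-port MUL/MEM
[1] i1  ld.MEM  -- no-port MEM/MEM
[2] i2  st.MEM  -- no-port MEM/MUL
[3] i3+i4  mul.MUL/beq.BR  -- dual
[4] i5  sub.ALU  -- RAW r1
[5] i6  ld.MEM  -- no-port MEM/MEM
[6] i7+i8  ld.MEM/beq.BR  -- dual
[7] i9+i10  or.ALU/xor.ALU  -- dual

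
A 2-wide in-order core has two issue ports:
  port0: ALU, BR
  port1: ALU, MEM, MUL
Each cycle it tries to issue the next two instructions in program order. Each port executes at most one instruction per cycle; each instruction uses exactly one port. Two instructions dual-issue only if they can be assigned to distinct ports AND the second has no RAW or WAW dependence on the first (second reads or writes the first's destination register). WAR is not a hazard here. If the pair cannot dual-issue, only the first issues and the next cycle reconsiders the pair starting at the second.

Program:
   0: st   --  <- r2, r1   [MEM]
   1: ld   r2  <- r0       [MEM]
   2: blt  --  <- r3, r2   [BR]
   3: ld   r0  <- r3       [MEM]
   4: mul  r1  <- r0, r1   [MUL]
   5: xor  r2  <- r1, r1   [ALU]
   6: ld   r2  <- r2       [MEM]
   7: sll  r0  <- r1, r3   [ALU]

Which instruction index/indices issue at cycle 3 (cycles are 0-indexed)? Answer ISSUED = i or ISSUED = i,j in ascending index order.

[0] i0  st  -- no-port MEM/MEM
[1] i1  ld  -- RAW r2
[2] i2+i3  blt;ld  -- pair
[3] i4  mul  -- RAW r1
[4] i5  xor  -- RAW+WAW r2
[5] i6+i7  ld;sll  -- pair

ISSUED = 4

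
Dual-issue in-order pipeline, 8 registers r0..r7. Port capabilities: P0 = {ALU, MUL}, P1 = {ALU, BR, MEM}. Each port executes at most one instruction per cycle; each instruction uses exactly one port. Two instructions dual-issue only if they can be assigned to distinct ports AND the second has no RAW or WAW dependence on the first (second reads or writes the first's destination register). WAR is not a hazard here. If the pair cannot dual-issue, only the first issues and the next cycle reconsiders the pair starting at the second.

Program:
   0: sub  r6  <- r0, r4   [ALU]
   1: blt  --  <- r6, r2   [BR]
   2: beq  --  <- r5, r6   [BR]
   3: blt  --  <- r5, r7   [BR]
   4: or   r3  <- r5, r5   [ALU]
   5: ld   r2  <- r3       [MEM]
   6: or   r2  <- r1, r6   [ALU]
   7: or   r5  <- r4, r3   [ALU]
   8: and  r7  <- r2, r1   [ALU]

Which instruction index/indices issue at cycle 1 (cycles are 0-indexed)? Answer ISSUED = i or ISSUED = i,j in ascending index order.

ISSUED = 1

#0 head=0: sub.ALU i0 RAW r6
#1 head=1: blt.BR i1 no-port BR/BR
#2 head=2: beq.BR i2 no-port BR/BR
#3 head=3: blt.BR or.ALU i3&i4 pair
#4 head=5: ld.MEM i5 WAW r2
#5 head=6: or.ALU or.ALU i6&i7 pair
#6 head=8: and.ALU i8 tail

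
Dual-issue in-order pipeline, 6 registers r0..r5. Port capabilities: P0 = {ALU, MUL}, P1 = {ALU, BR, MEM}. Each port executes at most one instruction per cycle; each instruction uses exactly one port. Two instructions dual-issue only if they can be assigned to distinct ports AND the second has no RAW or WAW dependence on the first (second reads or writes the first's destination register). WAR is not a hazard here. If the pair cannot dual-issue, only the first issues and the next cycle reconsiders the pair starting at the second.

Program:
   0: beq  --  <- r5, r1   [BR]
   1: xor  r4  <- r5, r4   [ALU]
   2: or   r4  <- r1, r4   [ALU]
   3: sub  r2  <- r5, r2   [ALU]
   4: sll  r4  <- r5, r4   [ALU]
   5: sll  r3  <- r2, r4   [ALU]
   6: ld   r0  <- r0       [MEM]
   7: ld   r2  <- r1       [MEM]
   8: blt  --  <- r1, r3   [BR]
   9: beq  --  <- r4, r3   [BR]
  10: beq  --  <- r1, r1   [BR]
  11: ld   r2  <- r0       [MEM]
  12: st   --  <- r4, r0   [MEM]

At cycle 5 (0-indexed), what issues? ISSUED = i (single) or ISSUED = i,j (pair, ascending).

[0] i0,i1  beq.BR;xor.ALU  -- pair
[1] i2,i3  or.ALU;sub.ALU  -- pair
[2] i4  sll.ALU  -- RAW r4
[3] i5,i6  sll.ALU;ld.MEM  -- pair
[4] i7  ld.MEM  -- no-port MEM/BR
[5] i8  blt.BR  -- no-port BR/BR
[6] i9  beq.BR  -- no-port BR/BR
[7] i10  beq.BR  -- no-port BR/MEM
[8] i11  ld.MEM  -- no-port MEM/MEM
[9] i12  st.MEM  -- tail

ISSUED = 8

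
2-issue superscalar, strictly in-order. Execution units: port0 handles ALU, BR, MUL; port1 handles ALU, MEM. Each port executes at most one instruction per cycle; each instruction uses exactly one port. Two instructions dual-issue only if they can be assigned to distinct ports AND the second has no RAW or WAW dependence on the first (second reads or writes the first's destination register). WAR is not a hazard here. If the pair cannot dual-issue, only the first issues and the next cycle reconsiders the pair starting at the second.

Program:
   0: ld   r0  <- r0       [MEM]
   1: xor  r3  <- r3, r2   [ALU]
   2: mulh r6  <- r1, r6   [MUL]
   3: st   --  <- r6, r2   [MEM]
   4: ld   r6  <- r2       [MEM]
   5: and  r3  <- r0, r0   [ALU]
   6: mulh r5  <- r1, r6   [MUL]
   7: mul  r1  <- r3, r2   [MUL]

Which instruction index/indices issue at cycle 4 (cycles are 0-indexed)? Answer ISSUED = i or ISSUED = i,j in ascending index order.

[0] i0,i1  ld+xor  -- 2-wide
[1] i2  mulh  -- RAW r6
[2] i3  st  -- no-port MEM/MEM
[3] i4,i5  ld+and  -- 2-wide
[4] i6  mulh  -- no-port MUL/MUL
[5] i7  mul  -- tail

ISSUED = 6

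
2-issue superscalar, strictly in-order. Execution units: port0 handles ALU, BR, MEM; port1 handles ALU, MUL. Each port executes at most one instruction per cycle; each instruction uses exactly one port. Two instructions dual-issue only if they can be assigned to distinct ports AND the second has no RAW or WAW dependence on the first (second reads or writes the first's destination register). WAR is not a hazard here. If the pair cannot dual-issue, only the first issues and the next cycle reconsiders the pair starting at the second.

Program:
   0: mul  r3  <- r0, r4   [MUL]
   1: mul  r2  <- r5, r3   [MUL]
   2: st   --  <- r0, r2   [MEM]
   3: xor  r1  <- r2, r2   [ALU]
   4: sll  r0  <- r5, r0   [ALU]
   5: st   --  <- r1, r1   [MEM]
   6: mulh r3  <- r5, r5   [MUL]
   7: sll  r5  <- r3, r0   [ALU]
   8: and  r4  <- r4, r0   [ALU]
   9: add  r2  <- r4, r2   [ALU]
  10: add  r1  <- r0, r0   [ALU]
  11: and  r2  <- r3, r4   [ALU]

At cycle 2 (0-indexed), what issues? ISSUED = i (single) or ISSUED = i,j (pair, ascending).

[0] i0  mul.MUL  -- no-port MUL/MUL
[1] i1  mul.MUL  -- RAW r2
[2] i2,i3  st.MEM+xor.ALU  -- dual
[3] i4,i5  sll.ALU+st.MEM  -- dual
[4] i6  mulh.MUL  -- RAW r3
[5] i7,i8  sll.ALU+and.ALU  -- dual
[6] i9,i10  add.ALU+add.ALU  -- dual
[7] i11  and.ALU  -- tail

ISSUED = 2,3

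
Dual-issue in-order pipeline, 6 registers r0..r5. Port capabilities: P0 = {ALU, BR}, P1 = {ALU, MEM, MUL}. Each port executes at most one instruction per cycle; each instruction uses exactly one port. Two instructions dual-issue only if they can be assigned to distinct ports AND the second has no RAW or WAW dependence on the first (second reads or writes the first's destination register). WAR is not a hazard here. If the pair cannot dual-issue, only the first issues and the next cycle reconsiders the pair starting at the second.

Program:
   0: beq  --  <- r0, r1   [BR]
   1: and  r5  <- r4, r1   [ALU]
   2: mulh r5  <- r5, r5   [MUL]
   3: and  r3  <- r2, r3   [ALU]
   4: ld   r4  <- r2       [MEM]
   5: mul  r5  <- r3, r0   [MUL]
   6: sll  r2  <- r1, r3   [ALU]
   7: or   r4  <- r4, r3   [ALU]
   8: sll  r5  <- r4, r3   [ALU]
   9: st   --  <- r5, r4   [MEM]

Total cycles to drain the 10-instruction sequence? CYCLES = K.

c0: i0&i1 beq and  pair
c1: i2&i3 mulh and  pair
c2: i4 ld  no-port MEM/MUL
c3: i5&i6 mul sll  pair
c4: i7 or  RAW r4
c5: i8 sll  RAW r5
c6: i9 st  tail

CYCLES = 7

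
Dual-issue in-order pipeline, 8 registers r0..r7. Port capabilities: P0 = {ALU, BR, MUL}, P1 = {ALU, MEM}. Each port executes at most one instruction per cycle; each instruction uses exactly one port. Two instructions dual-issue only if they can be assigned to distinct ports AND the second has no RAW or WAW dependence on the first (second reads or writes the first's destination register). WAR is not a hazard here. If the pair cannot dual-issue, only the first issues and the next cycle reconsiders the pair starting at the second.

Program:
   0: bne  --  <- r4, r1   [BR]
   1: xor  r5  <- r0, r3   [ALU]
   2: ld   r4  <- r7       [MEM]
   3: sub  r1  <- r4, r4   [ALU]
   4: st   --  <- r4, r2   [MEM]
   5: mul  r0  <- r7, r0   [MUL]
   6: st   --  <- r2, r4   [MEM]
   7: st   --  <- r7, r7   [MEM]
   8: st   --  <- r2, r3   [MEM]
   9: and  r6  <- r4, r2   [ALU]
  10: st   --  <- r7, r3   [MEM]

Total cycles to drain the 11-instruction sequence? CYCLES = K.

CYCLES = 7

t=0 i0+i1:bne.BR/xor.ALU ; 2-wide
t=1 i2:ld.MEM ; RAW r4
t=2 i3+i4:sub.ALU/st.MEM ; 2-wide
t=3 i5+i6:mul.MUL/st.MEM ; 2-wide
t=4 i7:st.MEM ; no-port MEM/MEM
t=5 i8+i9:st.MEM/and.ALU ; 2-wide
t=6 i10:st.MEM ; tail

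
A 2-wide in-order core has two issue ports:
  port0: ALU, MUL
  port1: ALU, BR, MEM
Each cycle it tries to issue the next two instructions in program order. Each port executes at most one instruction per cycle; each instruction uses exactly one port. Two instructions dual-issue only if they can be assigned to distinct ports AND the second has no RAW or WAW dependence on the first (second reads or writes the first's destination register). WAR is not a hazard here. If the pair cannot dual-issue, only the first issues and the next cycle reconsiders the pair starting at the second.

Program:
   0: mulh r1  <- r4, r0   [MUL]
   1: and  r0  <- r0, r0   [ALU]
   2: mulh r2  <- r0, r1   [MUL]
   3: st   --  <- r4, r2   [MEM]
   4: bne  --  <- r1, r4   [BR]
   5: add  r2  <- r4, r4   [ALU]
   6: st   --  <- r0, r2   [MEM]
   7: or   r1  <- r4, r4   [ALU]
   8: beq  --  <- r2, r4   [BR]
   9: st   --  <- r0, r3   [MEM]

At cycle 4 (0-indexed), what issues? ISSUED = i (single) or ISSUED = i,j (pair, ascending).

ISSUED = 6,7

[0] i0&i1  mulh.MUL/and.ALU  -- dual
[1] i2  mulh.MUL  -- RAW r2
[2] i3  st.MEM  -- no-port MEM/BR
[3] i4&i5  bne.BR/add.ALU  -- dual
[4] i6&i7  st.MEM/or.ALU  -- dual
[5] i8  beq.BR  -- no-port BR/MEM
[6] i9  st.MEM  -- tail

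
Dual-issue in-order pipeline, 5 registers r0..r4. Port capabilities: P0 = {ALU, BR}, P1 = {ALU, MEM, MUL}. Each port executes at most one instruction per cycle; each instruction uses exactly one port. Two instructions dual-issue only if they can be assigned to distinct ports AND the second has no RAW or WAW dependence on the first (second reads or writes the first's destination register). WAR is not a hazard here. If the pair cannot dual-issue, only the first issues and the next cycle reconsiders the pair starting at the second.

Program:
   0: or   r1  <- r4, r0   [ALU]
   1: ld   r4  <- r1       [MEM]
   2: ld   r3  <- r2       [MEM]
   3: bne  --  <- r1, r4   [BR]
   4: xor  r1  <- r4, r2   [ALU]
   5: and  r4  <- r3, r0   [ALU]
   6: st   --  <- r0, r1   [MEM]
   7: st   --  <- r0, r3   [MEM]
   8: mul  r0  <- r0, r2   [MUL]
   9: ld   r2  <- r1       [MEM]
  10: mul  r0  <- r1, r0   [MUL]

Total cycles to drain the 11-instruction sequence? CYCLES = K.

  cy0 -> i0 (or.ALU) RAW r1
  cy1 -> i1 (ld.MEM) no-port MEM/MEM
  cy2 -> i2/i3 (ld.MEM/bne.BR) dual
  cy3 -> i4/i5 (xor.ALU/and.ALU) dual
  cy4 -> i6 (st.MEM) no-port MEM/MEM
  cy5 -> i7 (st.MEM) no-port MEM/MUL
  cy6 -> i8 (mul.MUL) no-port MUL/MEM
  cy7 -> i9 (ld.MEM) no-port MEM/MUL
  cy8 -> i10 (mul.MUL) tail

CYCLES = 9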